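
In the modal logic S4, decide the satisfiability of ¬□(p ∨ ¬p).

1. ¬□(p ∨ ¬p), w0
2. ¬(p ∨ ¬p), w1   [¬□-rule on 1: fresh world w1, w0Rw1]
3. ¬p, w1   [¬∨-rule on 2]
4. p, w1   [¬∨-rule on 2]
Accessibility: w0Rw0, w0Rw1, w1Rw1
Branch closes: p and ¬p both at w1.
All branches of the tableau close; one closing branch shown above.

Unsatisfiable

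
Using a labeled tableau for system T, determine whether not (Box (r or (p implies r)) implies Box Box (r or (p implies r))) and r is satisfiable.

1. not (Box (r or (p implies r)) implies Box Box (r or (p implies r))) and r, w0
2. not (Box (r or (p implies r)) implies Box Box (r or (p implies r))), w0
3. r, w0
4. Box (r or (p implies r)), w0
5. not Box Box (r or (p implies r)), w0
6. r or (p implies r), w0
7. p implies r, w0
8. not Box (r or (p implies r)), w1
9. r or (p implies r), w1
10. p implies r, w1
11. r, w1
12. not (r or (p implies r)), w2
13. not r, w2
14. not (p implies r), w2
15. p, w2
Accessibility: w0Rw0, w0Rw1, w1Rw1, w1Rw2, w2Rw2

Yes, satisfiable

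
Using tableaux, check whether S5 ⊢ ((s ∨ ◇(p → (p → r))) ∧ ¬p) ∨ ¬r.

Invalid (countermodel exists)

Tableau for the negation ¬(((s ∨ ◇(p → (p → r))) ∧ ¬p) ∨ ¬r):
1. ¬(((s ∨ ◇(p → (p → r))) ∧ ¬p) ∨ ¬r), u
2. ¬((s ∨ ◇(p → (p → r))) ∧ ¬p), u
3. r, u
4. p, u
Accessibility: uRu
The negation has an open branch (countermodel exists).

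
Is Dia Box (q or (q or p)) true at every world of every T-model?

Tableau for the negation not Dia Box (q or (q or p)):
1. not Dia Box (q or (q or p)), w0
2. not Box (q or (q or p)), w0   [neg-Dia-rule on 1 via w0Rw0]
3. not (q or (q or p)), w1   [neg-Box-rule on 2: fresh world w1, w0Rw1]
4. not q, w1   [neg-or-rule on 3]
5. not (q or p), w1   [neg-or-rule on 3]
6. not p, w1   [neg-or-rule on 5]
7. not Box (q or (q or p)), w1   [neg-Dia-rule on 1 via w0Rw1]
8. not (q or (q or p)), w2   [neg-Box-rule on 7: fresh world w2, w1Rw2]
9. not q, w2   [neg-or-rule on 8]
10. not (q or p), w2   [neg-or-rule on 8]
11. not p, w2   [neg-or-rule on 10]
Accessibility: w0Rw0, w0Rw1, w1Rw1, w1Rw2, w2Rw2
The negation has an open branch (countermodel exists).

Invalid (countermodel exists)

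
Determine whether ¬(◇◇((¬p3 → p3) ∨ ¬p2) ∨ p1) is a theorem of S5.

Tableau for the negation ◇◇((¬p3 → p3) ∨ ¬p2) ∨ p1:
1. ◇◇((¬p3 → p3) ∨ ¬p2) ∨ p1, u
2. p1, u
Accessibility: uRu
The negation has an open branch (countermodel exists).

No, not valid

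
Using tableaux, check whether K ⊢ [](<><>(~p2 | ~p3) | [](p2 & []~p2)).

Not valid

Tableau for the negation ~[](<><>(~p2 | ~p3) | [](p2 & []~p2)):
1. ~[](<><>(~p2 | ~p3) | [](p2 & []~p2)), u
2. ~(<><>(~p2 | ~p3) | [](p2 & []~p2)), v
3. ~<><>(~p2 | ~p3), v
4. ~[](p2 & []~p2), v
5. ~(p2 & []~p2), w
6. ~<>(~p2 | ~p3), w
7. ~[]~p2, w
8. p2, x
9. ~(~p2 | ~p3), x
10. p3, x
Accessibility: uRv, vRw, wRx
The negation has an open branch (countermodel exists).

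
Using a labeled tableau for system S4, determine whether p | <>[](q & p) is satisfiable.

1. p | <>[](q & p), w0
2. <>[](q & p), w0
3. [](q & p), w1
4. q & p, w1
5. q, w1
6. p, w1
Accessibility: w0Rw0, w0Rw1, w1Rw1

Yes, satisfiable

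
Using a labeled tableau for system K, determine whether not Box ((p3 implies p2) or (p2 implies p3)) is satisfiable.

1. not Box ((p3 implies p2) or (p2 implies p3)), u
2. not ((p3 implies p2) or (p2 implies p3)), v
3. not (p3 implies p2), v
4. not (p2 implies p3), v
5. p3, v
6. not p2, v
7. p2, v
8. not p3, v
Accessibility: uRv
Branch closes: p2 and not p2 both at v.
(One branch shown.) All branches close.

No, unsatisfiable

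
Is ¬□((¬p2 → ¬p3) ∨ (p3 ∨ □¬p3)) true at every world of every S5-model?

Tableau for the negation □((¬p2 → ¬p3) ∨ (p3 ∨ □¬p3)):
1. □((¬p2 → ¬p3) ∨ (p3 ∨ □¬p3)), w0
2. (¬p2 → ¬p3) ∨ (p3 ∨ □¬p3), w0   [□-rule on 1 via w0Rw0]
3. p3 ∨ □¬p3, w0   [∨-rule on 2 (branches; this branch)]
4. □¬p3, w0   [∨-rule on 3 (branches; this branch)]
5. ¬p3, w0   [□-rule on 4 via w0Rw0]
Accessibility: w0Rw0
The negation has an open branch (countermodel exists).

No, not valid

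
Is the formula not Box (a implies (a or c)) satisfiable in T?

1. not Box (a implies (a or c)), u
2. not (a implies (a or c)), v   [neg-Box-rule on 1: fresh world v, uRv]
3. a, v   [neg-implies-rule on 2]
4. not (a or c), v   [neg-implies-rule on 2]
5. not a, v   [neg-or-rule on 4]
6. not c, v   [neg-or-rule on 4]
Accessibility: uRu, uRv, vRv
Branch closes: a and not a both at v.
Every branch closes; the branch above is one of them.

Unsatisfiable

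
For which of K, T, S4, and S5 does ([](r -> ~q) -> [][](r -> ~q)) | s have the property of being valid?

S4, S5

S4-tableau for the negation ~(([](r -> ~q) -> [][](r -> ~q)) | s):
1. ~(([](r -> ~q) -> [][](r -> ~q)) | s), w0
2. ~([](r -> ~q) -> [][](r -> ~q)), w0   [~|-rule on 1]
3. ~s, w0   [~|-rule on 1]
4. [](r -> ~q), w0   [~->-rule on 2]
5. ~[][](r -> ~q), w0   [~->-rule on 2]
6. r -> ~q, w0   [[]-rule on 4 via w0Rw0]
7. ~q, w0   [->-rule on 6 (branches; this branch)]
8. ~[](r -> ~q), w1   [~[]-rule on 5: fresh world w1, w0Rw1]
9. r -> ~q, w1   [[]-rule on 4 via w0Rw1]
10. ~q, w1   [->-rule on 9 (branches; this branch)]
11. ~(r -> ~q), w2   [~[]-rule on 8: fresh world w2, w1Rw2]
12. r, w2   [~->-rule on 11]
13. q, w2   [~->-rule on 11]
14. r -> ~q, w2   [[]-rule on 4 via w0Rw2]
15. ~q, w2   [->-rule on 14 (branches; this branch)]
Accessibility: w0Rw0, w0Rw1, w0Rw2, w1Rw1, w1Rw2, w2Rw2
Branch closes: q and ~q both at w2.
Every branch closes (one shown): valid in S4, hence also in S5 (every theorem of S4 is a theorem of S5).
T-tableau for the negation ~(([](r -> ~q) -> [][](r -> ~q)) | s):
1. ~(([](r -> ~q) -> [][](r -> ~q)) | s), w0
2. ~([](r -> ~q) -> [][](r -> ~q)), w0   [~|-rule on 1]
3. ~s, w0   [~|-rule on 1]
4. [](r -> ~q), w0   [~->-rule on 2]
5. ~[][](r -> ~q), w0   [~->-rule on 2]
6. r -> ~q, w0   [[]-rule on 4 via w0Rw0]
7. ~q, w0   [->-rule on 6 (branches; this branch)]
8. ~[](r -> ~q), w1   [~[]-rule on 5: fresh world w1, w0Rw1]
9. r -> ~q, w1   [[]-rule on 4 via w0Rw1]
10. ~q, w1   [->-rule on 9 (branches; this branch)]
11. ~(r -> ~q), w2   [~[]-rule on 8: fresh world w2, w1Rw2]
12. r, w2   [~->-rule on 11]
13. q, w2   [~->-rule on 11]
Accessibility: w0Rw0, w0Rw1, w1Rw1, w1Rw2, w2Rw2
Complete open branch: countermodel on a T-frame, so not valid in T, nor in K (the same frame is also a K-frame).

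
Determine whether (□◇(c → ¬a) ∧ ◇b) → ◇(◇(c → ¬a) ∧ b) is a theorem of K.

Valid

Tableau for the negation ¬((□◇(c → ¬a) ∧ ◇b) → ◇(◇(c → ¬a) ∧ b)):
1. ¬((□◇(c → ¬a) ∧ ◇b) → ◇(◇(c → ¬a) ∧ b)), u
2. □◇(c → ¬a) ∧ ◇b, u   [¬→-rule on 1]
3. ¬◇(◇(c → ¬a) ∧ b), u   [¬→-rule on 1]
4. □◇(c → ¬a), u   [∧-rule on 2]
5. ◇b, u   [∧-rule on 2]
6. b, v   [◇-rule on 5: fresh world v, uRv]
7. ¬(◇(c → ¬a) ∧ b), v   [¬◇-rule on 3 via uRv]
8. ◇(c → ¬a), v   [□-rule on 4 via uRv]
9. ¬◇(c → ¬a), v   [¬∧-rule on 7 (branches; this branch)]
10. c → ¬a, w   [◇-rule on 8: fresh world w, vRw]
11. ¬(c → ¬a), w   [¬◇-rule on 9 via vRw]
12. c, w   [¬→-rule on 11]
13. a, w   [¬→-rule on 11]
14. ¬a, w   [→-rule on 10 (branches; this branch)]
Accessibility: uRv, vRw
Branch closes: a and ¬a both at w.
All branches of the negation close; one closing branch shown above.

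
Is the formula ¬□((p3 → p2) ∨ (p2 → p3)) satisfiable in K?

Unsatisfiable (every branch closes)

1. ¬□((p3 → p2) ∨ (p2 → p3)), u
2. ¬((p3 → p2) ∨ (p2 → p3)), v   [¬□-rule on 1: fresh world v, uRv]
3. ¬(p3 → p2), v   [¬∨-rule on 2]
4. ¬(p2 → p3), v   [¬∨-rule on 2]
5. p3, v   [¬→-rule on 3]
6. ¬p2, v   [¬→-rule on 3]
7. p2, v   [¬→-rule on 4]
8. ¬p3, v   [¬→-rule on 4]
Accessibility: uRv
Branch closes: p2 and ¬p2 both at v.
(One branch shown.) All branches close.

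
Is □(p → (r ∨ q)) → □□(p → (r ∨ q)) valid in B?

Tableau for the negation ¬(□(p → (r ∨ q)) → □□(p → (r ∨ q))):
1. ¬(□(p → (r ∨ q)) → □□(p → (r ∨ q))), u
2. □(p → (r ∨ q)), u   [¬→-rule on 1]
3. ¬□□(p → (r ∨ q)), u   [¬→-rule on 1]
4. p → (r ∨ q), u   [□-rule on 2 via uRu]
5. r ∨ q, u   [→-rule on 4 (branches; this branch)]
6. q, u   [∨-rule on 5 (branches; this branch)]
7. ¬□(p → (r ∨ q)), v   [¬□-rule on 3: fresh world v, uRv]
8. p → (r ∨ q), v   [□-rule on 2 via uRv]
9. r ∨ q, v   [→-rule on 8 (branches; this branch)]
10. q, v   [∨-rule on 9 (branches; this branch)]
11. ¬(p → (r ∨ q)), w   [¬□-rule on 7: fresh world w, vRw]
12. p, w   [¬→-rule on 11]
13. ¬(r ∨ q), w   [¬→-rule on 11]
14. ¬r, w   [¬∨-rule on 13]
15. ¬q, w   [¬∨-rule on 13]
Accessibility: uRu, uRv, vRu, vRv, vRw, wRv, wRw
The negation has an open branch (countermodel exists).

Invalid (countermodel exists)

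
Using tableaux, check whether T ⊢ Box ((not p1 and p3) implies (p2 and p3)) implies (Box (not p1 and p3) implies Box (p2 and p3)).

Valid in T

Tableau for the negation not (Box ((not p1 and p3) implies (p2 and p3)) implies (Box (not p1 and p3) implies Box (p2 and p3))):
1. not (Box ((not p1 and p3) implies (p2 and p3)) implies (Box (not p1 and p3) implies Box (p2 and p3))), u
2. Box ((not p1 and p3) implies (p2 and p3)), u
3. not (Box (not p1 and p3) implies Box (p2 and p3)), u
4. Box (not p1 and p3), u
5. not Box (p2 and p3), u
6. (not p1 and p3) implies (p2 and p3), u
7. not p1 and p3, u
8. not p1, u
9. p3, u
10. p2 and p3, u
11. p2, u
12. not (p2 and p3), v
13. (not p1 and p3) implies (p2 and p3), v
14. not p1 and p3, v
15. not p1, v
16. p3, v
17. not p2, v
18. p2 and p3, v
19. p2, v
Accessibility: uRu, uRv, vRv
Branch closes: p2 and not p2 both at v.
Every branch of the negation's tableau closes; the branch above is one of them.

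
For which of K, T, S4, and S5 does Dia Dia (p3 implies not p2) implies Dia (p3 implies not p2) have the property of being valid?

S4, S5

T-tableau for the negation not (Dia Dia (p3 implies not p2) implies Dia (p3 implies not p2)):
1. not (Dia Dia (p3 implies not p2) implies Dia (p3 implies not p2)), u
2. Dia Dia (p3 implies not p2), u   [neg-implies-rule on 1]
3. not Dia (p3 implies not p2), u   [neg-implies-rule on 1]
4. not (p3 implies not p2), u   [neg-Dia-rule on 3 via uRu]
5. p3, u   [neg-implies-rule on 4]
6. p2, u   [neg-implies-rule on 4]
7. Dia (p3 implies not p2), v   [Dia-rule on 2: fresh world v, uRv]
8. not (p3 implies not p2), v   [neg-Dia-rule on 3 via uRv]
9. p3, v   [neg-implies-rule on 8]
10. p2, v   [neg-implies-rule on 8]
11. p3 implies not p2, w   [Dia-rule on 7: fresh world w, vRw]
12. not p2, w   [implies-rule on 11 (branches; this branch)]
Accessibility: uRu, uRv, vRv, vRw, wRw
Complete open branch: countermodel on a T-frame, so not valid in T, nor in K (the same frame is also a K-frame).
S4-tableau for the negation not (Dia Dia (p3 implies not p2) implies Dia (p3 implies not p2)):
1. not (Dia Dia (p3 implies not p2) implies Dia (p3 implies not p2)), u
2. Dia Dia (p3 implies not p2), u   [neg-implies-rule on 1]
3. not Dia (p3 implies not p2), u   [neg-implies-rule on 1]
4. not (p3 implies not p2), u   [neg-Dia-rule on 3 via uRu]
5. p3, u   [neg-implies-rule on 4]
6. p2, u   [neg-implies-rule on 4]
7. Dia (p3 implies not p2), v   [Dia-rule on 2: fresh world v, uRv]
8. not (p3 implies not p2), v   [neg-Dia-rule on 3 via uRv]
9. p3, v   [neg-implies-rule on 8]
10. p2, v   [neg-implies-rule on 8]
11. p3 implies not p2, w   [Dia-rule on 7: fresh world w, vRw]
12. not (p3 implies not p2), w   [neg-Dia-rule on 3 via uRw]
13. p3, w   [neg-implies-rule on 12]
14. p2, w   [neg-implies-rule on 12]
15. not p2, w   [implies-rule on 11 (branches; this branch)]
Accessibility: uRu, uRv, uRw, vRv, vRw, wRw
Branch closes: p2 and not p2 both at w.
Every branch closes (one shown): valid in S4, hence also in S5 (every theorem of S4 is a theorem of S5).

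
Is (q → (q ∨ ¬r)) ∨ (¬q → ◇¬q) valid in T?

Tableau for the negation ¬((q → (q ∨ ¬r)) ∨ (¬q → ◇¬q)):
1. ¬((q → (q ∨ ¬r)) ∨ (¬q → ◇¬q)), u
2. ¬(q → (q ∨ ¬r)), u   [¬∨-rule on 1]
3. ¬(¬q → ◇¬q), u   [¬∨-rule on 1]
4. q, u   [¬→-rule on 2]
5. ¬(q ∨ ¬r), u   [¬→-rule on 2]
6. ¬q, u   [¬→-rule on 3]
7. ¬◇¬q, u   [¬→-rule on 3]
Accessibility: uRu
Branch closes: q and ¬q both at u.
Every branch of the negation's tableau closes; the branch above is one of them.

Yes, valid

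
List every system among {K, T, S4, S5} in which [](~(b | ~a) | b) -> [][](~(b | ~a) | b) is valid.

S4, S5

T-tableau for the negation ~([](~(b | ~a) | b) -> [][](~(b | ~a) | b)):
1. ~([](~(b | ~a) | b) -> [][](~(b | ~a) | b)), u
2. [](~(b | ~a) | b), u
3. ~[][](~(b | ~a) | b), u
4. ~(b | ~a) | b, u
5. b, u
6. ~[](~(b | ~a) | b), v
7. ~(b | ~a) | b, v
8. b, v
9. ~(~(b | ~a) | b), w
10. b | ~a, w
11. ~b, w
12. ~a, w
Accessibility: uRu, uRv, vRv, vRw, wRw
Complete open branch: countermodel on a T-frame, so not valid in T, nor in K (the same frame is also a K-frame).
S4-tableau for the negation ~([](~(b | ~a) | b) -> [][](~(b | ~a) | b)):
1. ~([](~(b | ~a) | b) -> [][](~(b | ~a) | b)), u
2. [](~(b | ~a) | b), u
3. ~[][](~(b | ~a) | b), u
4. ~(b | ~a) | b, u
5. ~(b | ~a), u
6. ~b, u
7. a, u
8. ~[](~(b | ~a) | b), v
9. ~(b | ~a) | b, v
10. ~(b | ~a), v
11. ~b, v
12. a, v
13. ~(~(b | ~a) | b), w
14. b | ~a, w
15. ~b, w
16. ~(b | ~a) | b, w
17. ~a, w
18. ~(b | ~a), w
19. a, w
Accessibility: uRu, uRv, uRw, vRv, vRw, wRw
Branch closes: a and ~a both at w.
Every branch closes (one shown): valid in S4, hence also in S5 (every theorem of S4 is a theorem of S5).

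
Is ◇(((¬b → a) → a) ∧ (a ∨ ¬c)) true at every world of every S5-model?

Not valid

Tableau for the negation ¬◇(((¬b → a) → a) ∧ (a ∨ ¬c)):
1. ¬◇(((¬b → a) → a) ∧ (a ∨ ¬c)), u
2. ¬(((¬b → a) → a) ∧ (a ∨ ¬c)), u
3. ¬(a ∨ ¬c), u
4. ¬a, u
5. c, u
Accessibility: uRu
The negation has an open branch (countermodel exists).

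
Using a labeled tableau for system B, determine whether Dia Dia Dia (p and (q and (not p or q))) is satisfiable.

1. Dia Dia Dia (p and (q and (not p or q))), u
2. Dia Dia (p and (q and (not p or q))), v
3. Dia (p and (q and (not p or q))), w
4. p and (q and (not p or q)), x
5. p, x
6. q and (not p or q), x
7. q, x
8. not p or q, x
Accessibility: uRu, uRv, vRu, vRv, vRw, wRv, wRw, wRx, xRw, xRx

Satisfiable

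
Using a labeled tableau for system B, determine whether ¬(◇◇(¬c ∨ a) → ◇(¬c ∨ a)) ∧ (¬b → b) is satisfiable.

1. ¬(◇◇(¬c ∨ a) → ◇(¬c ∨ a)) ∧ (¬b → b), 0
2. ¬(◇◇(¬c ∨ a) → ◇(¬c ∨ a)), 0   [∧-rule on 1]
3. ¬b → b, 0   [∧-rule on 1]
4. ◇◇(¬c ∨ a), 0   [¬→-rule on 2]
5. ¬◇(¬c ∨ a), 0   [¬→-rule on 2]
6. ¬(¬c ∨ a), 0   [¬◇-rule on 5 via 0R0]
7. c, 0   [¬∨-rule on 6]
8. ¬a, 0   [¬∨-rule on 6]
9. b, 0   [→-rule on 3 (branches; this branch)]
10. ◇(¬c ∨ a), 1   [◇-rule on 4: fresh world 1, 0R1]
11. ¬(¬c ∨ a), 1   [¬◇-rule on 5 via 0R1]
12. c, 1   [¬∨-rule on 11]
13. ¬a, 1   [¬∨-rule on 11]
14. ¬c ∨ a, 2   [◇-rule on 10: fresh world 2, 1R2]
15. a, 2   [∨-rule on 14 (branches; this branch)]
Accessibility: 0R0, 0R1, 1R0, 1R1, 1R2, 2R1, 2R2

Satisfiable (open branch found)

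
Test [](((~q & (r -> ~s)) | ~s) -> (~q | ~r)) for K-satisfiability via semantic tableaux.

Yes, satisfiable

1. [](((~q & (r -> ~s)) | ~s) -> (~q | ~r)), u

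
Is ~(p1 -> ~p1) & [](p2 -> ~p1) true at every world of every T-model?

Tableau for the negation ~(~(p1 -> ~p1) & [](p2 -> ~p1)):
1. ~(~(p1 -> ~p1) & [](p2 -> ~p1)), 0
2. ~[](p2 -> ~p1), 0   [~&-rule on 1 (branches; this branch)]
3. ~(p2 -> ~p1), 1   [~[]-rule on 2: fresh world 1, 0R1]
4. p2, 1   [~->-rule on 3]
5. p1, 1   [~->-rule on 3]
Accessibility: 0R0, 0R1, 1R1
The negation has an open branch (countermodel exists).

Invalid (countermodel exists)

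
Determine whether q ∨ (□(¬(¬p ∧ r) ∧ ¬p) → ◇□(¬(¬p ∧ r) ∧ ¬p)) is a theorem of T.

Valid

Tableau for the negation ¬(q ∨ (□(¬(¬p ∧ r) ∧ ¬p) → ◇□(¬(¬p ∧ r) ∧ ¬p))):
1. ¬(q ∨ (□(¬(¬p ∧ r) ∧ ¬p) → ◇□(¬(¬p ∧ r) ∧ ¬p))), w0
2. ¬q, w0
3. ¬(□(¬(¬p ∧ r) ∧ ¬p) → ◇□(¬(¬p ∧ r) ∧ ¬p)), w0
4. □(¬(¬p ∧ r) ∧ ¬p), w0
5. ¬◇□(¬(¬p ∧ r) ∧ ¬p), w0
6. ¬(¬p ∧ r) ∧ ¬p, w0
7. ¬(¬p ∧ r), w0
8. ¬p, w0
9. ¬□(¬(¬p ∧ r) ∧ ¬p), w0
10. ¬r, w0
11. ¬(¬(¬p ∧ r) ∧ ¬p), w1
12. ¬(¬p ∧ r) ∧ ¬p, w1
13. ¬(¬p ∧ r), w1
14. ¬p, w1
15. ¬□(¬(¬p ∧ r) ∧ ¬p), w1
16. ¬p ∧ r, w1
17. r, w1
18. ¬r, w1
Accessibility: w0Rw0, w0Rw1, w1Rw1
Branch closes: r and ¬r both at w1.
All branches of the negation close; one closing branch shown above.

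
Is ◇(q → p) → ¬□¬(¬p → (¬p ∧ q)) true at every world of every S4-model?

Invalid (countermodel exists)

Tableau for the negation ¬(◇(q → p) → ¬□¬(¬p → (¬p ∧ q))):
1. ¬(◇(q → p) → ¬□¬(¬p → (¬p ∧ q))), w0
2. ◇(q → p), w0
3. □¬(¬p → (¬p ∧ q)), w0
4. ¬(¬p → (¬p ∧ q)), w0
5. ¬p, w0
6. ¬(¬p ∧ q), w0
7. ¬q, w0
8. q → p, w1
9. ¬(¬p → (¬p ∧ q)), w1
10. ¬p, w1
11. ¬(¬p ∧ q), w1
12. ¬q, w1
Accessibility: w0Rw0, w0Rw1, w1Rw1
The negation has an open branch (countermodel exists).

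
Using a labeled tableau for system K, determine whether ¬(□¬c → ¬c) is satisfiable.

Yes, satisfiable

1. ¬(□¬c → ¬c), 0
2. □¬c, 0   [¬→-rule on 1]
3. c, 0   [¬→-rule on 1]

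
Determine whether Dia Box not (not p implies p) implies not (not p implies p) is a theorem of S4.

Tableau for the negation not (Dia Box not (not p implies p) implies not (not p implies p)):
1. not (Dia Box not (not p implies p) implies not (not p implies p)), w0
2. Dia Box not (not p implies p), w0
3. not p implies p, w0
4. p, w0
5. Box not (not p implies p), w1
6. not (not p implies p), w1
7. not p, w1
Accessibility: w0Rw0, w0Rw1, w1Rw1
The negation has an open branch (countermodel exists).

No, not valid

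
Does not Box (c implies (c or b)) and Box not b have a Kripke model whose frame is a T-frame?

1. not Box (c implies (c or b)) and Box not b, w0
2. not Box (c implies (c or b)), w0
3. Box not b, w0
4. not b, w0
5. not (c implies (c or b)), w1
6. c, w1
7. not (c or b), w1
8. not c, w1
9. not b, w1
Accessibility: w0Rw0, w0Rw1, w1Rw1
Branch closes: c and not c both at w1.
(One branch shown.) All branches close.

Unsatisfiable (every branch closes)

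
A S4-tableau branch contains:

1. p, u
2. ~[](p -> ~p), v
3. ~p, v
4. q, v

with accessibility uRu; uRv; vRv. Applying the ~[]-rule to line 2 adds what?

a fresh world w with vRw, and ~(p -> ~p) at w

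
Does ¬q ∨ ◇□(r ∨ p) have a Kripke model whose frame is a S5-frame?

Satisfiable

1. ¬q ∨ ◇□(r ∨ p), 0
2. ◇□(r ∨ p), 0
3. □(r ∨ p), 1
4. r ∨ p, 0
5. r ∨ p, 1
6. p, 0
7. p, 1
Accessibility: 0R0, 0R1, 1R0, 1R1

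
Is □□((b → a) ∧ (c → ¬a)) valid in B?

Tableau for the negation ¬□□((b → a) ∧ (c → ¬a)):
1. ¬□□((b → a) ∧ (c → ¬a)), u
2. ¬□((b → a) ∧ (c → ¬a)), v   [¬□-rule on 1: fresh world v, uRv]
3. ¬((b → a) ∧ (c → ¬a)), w   [¬□-rule on 2: fresh world w, vRw]
4. ¬(c → ¬a), w   [¬∧-rule on 3 (branches; this branch)]
5. c, w   [¬→-rule on 4]
6. a, w   [¬→-rule on 4]
Accessibility: uRu, uRv, vRu, vRv, vRw, wRv, wRw
The negation has an open branch (countermodel exists).

No, not valid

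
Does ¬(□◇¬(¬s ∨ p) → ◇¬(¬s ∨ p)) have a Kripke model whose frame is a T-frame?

Unsatisfiable

1. ¬(□◇¬(¬s ∨ p) → ◇¬(¬s ∨ p)), w0
2. □◇¬(¬s ∨ p), w0   [¬→-rule on 1]
3. ¬◇¬(¬s ∨ p), w0   [¬→-rule on 1]
4. ◇¬(¬s ∨ p), w0   [□-rule on 2 via w0Rw0]
5. ¬s ∨ p, w0   [¬◇-rule on 3 via w0Rw0]
6. p, w0   [∨-rule on 5 (branches; this branch)]
7. ¬(¬s ∨ p), w1   [◇-rule on 4: fresh world w1, w0Rw1]
8. s, w1   [¬∨-rule on 7]
9. ¬p, w1   [¬∨-rule on 7]
10. ◇¬(¬s ∨ p), w1   [□-rule on 2 via w0Rw1]
11. ¬s ∨ p, w1   [¬◇-rule on 3 via w0Rw1]
12. p, w1   [∨-rule on 11 (branches; this branch)]
Accessibility: w0Rw0, w0Rw1, w1Rw1
Branch closes: p and ¬p both at w1.
(One branch shown.) All branches close.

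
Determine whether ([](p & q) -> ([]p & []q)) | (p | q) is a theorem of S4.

Tableau for the negation ~(([](p & q) -> ([]p & []q)) | (p | q)):
1. ~(([](p & q) -> ([]p & []q)) | (p | q)), 0
2. ~([](p & q) -> ([]p & []q)), 0
3. ~(p | q), 0
4. [](p & q), 0
5. ~([]p & []q), 0
6. ~p, 0
7. ~q, 0
8. p & q, 0
9. p, 0
10. q, 0
Accessibility: 0R0
Branch closes: p and ~p both at 0.
Every branch of the negation's tableau closes; the branch above is one of them.

Yes, valid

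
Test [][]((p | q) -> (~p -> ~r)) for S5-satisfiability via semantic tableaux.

1. [][]((p | q) -> (~p -> ~r)), 0
2. []((p | q) -> (~p -> ~r)), 0
3. (p | q) -> (~p -> ~r), 0
4. ~p -> ~r, 0
5. ~r, 0
Accessibility: 0R0

Satisfiable (open branch found)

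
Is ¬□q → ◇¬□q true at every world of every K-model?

Not valid

Tableau for the negation ¬(¬□q → ◇¬□q):
1. ¬(¬□q → ◇¬□q), w0
2. ¬□q, w0
3. ¬◇¬□q, w0
4. ¬q, w1
5. □q, w1
Accessibility: w0Rw1
The negation has an open branch (countermodel exists).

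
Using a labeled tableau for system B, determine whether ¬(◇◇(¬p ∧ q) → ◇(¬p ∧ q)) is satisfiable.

Satisfiable

1. ¬(◇◇(¬p ∧ q) → ◇(¬p ∧ q)), 0
2. ◇◇(¬p ∧ q), 0
3. ¬◇(¬p ∧ q), 0
4. ¬(¬p ∧ q), 0
5. ¬q, 0
6. ◇(¬p ∧ q), 1
7. ¬(¬p ∧ q), 1
8. ¬q, 1
9. ¬p ∧ q, 2
10. ¬p, 2
11. q, 2
Accessibility: 0R0, 0R1, 1R0, 1R1, 1R2, 2R1, 2R2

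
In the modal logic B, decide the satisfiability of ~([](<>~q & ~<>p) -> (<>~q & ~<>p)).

Unsatisfiable

1. ~([](<>~q & ~<>p) -> (<>~q & ~<>p)), 0
2. [](<>~q & ~<>p), 0
3. ~(<>~q & ~<>p), 0
4. <>~q & ~<>p, 0
5. <>~q, 0
6. ~<>p, 0
7. ~p, 0
8. <>p, 0
9. ~q, 1
10. <>~q & ~<>p, 1
11. <>~q, 1
12. ~<>p, 1
13. ~p, 1
14. p, 2
15. <>~q & ~<>p, 2
16. <>~q, 2
17. ~<>p, 2
18. ~p, 2
Accessibility: 0R0, 0R1, 0R2, 1R0, 1R1, 2R0, 2R2
Branch closes: p and ~p both at 2.
(One branch shown.) All branches close.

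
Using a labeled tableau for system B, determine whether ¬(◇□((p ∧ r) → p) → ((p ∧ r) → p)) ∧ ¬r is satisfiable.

No, unsatisfiable

1. ¬(◇□((p ∧ r) → p) → ((p ∧ r) → p)) ∧ ¬r, 0
2. ¬(◇□((p ∧ r) → p) → ((p ∧ r) → p)), 0
3. ¬r, 0
4. ◇□((p ∧ r) → p), 0
5. ¬((p ∧ r) → p), 0
6. p ∧ r, 0
7. ¬p, 0
8. p, 0
9. r, 0
Accessibility: 0R0
Branch closes: p and ¬p both at 0.
Every branch closes; the branch above is one of them.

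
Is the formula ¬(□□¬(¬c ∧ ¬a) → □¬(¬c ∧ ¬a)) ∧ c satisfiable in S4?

Unsatisfiable (every branch closes)

1. ¬(□□¬(¬c ∧ ¬a) → □¬(¬c ∧ ¬a)) ∧ c, w0
2. ¬(□□¬(¬c ∧ ¬a) → □¬(¬c ∧ ¬a)), w0   [∧-rule on 1]
3. c, w0   [∧-rule on 1]
4. □□¬(¬c ∧ ¬a), w0   [¬→-rule on 2]
5. ¬□¬(¬c ∧ ¬a), w0   [¬→-rule on 2]
6. □¬(¬c ∧ ¬a), w0   [□-rule on 4 via w0Rw0]
7. ¬(¬c ∧ ¬a), w0   [□-rule on 6 via w0Rw0]
8. a, w0   [¬∧-rule on 7 (branches; this branch)]
9. ¬c ∧ ¬a, w1   [¬□-rule on 5: fresh world w1, w0Rw1]
10. ¬c, w1   [∧-rule on 9]
11. ¬a, w1   [∧-rule on 9]
12. □¬(¬c ∧ ¬a), w1   [□-rule on 4 via w0Rw1]
13. ¬(¬c ∧ ¬a), w1   [□-rule on 6 via w0Rw1]
14. a, w1   [¬∧-rule on 13 (branches; this branch)]
Accessibility: w0Rw0, w0Rw1, w1Rw1
Branch closes: a and ¬a both at w1.
Every branch closes; the branch above is one of them.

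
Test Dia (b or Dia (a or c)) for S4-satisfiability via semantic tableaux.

Yes, satisfiable

1. Dia (b or Dia (a or c)), 0
2. b or Dia (a or c), 1   [Dia-rule on 1: fresh world 1, 0R1]
3. Dia (a or c), 1   [or-rule on 2 (branches; this branch)]
4. a or c, 2   [Dia-rule on 3: fresh world 2, 1R2]
5. c, 2   [or-rule on 4 (branches; this branch)]
Accessibility: 0R0, 0R1, 0R2, 1R1, 1R2, 2R2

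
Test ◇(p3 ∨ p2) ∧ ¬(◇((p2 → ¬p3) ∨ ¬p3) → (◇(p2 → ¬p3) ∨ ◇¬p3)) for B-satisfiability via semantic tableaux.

Unsatisfiable

1. ◇(p3 ∨ p2) ∧ ¬(◇((p2 → ¬p3) ∨ ¬p3) → (◇(p2 → ¬p3) ∨ ◇¬p3)), u
2. ◇(p3 ∨ p2), u
3. ¬(◇((p2 → ¬p3) ∨ ¬p3) → (◇(p2 → ¬p3) ∨ ◇¬p3)), u
4. ◇((p2 → ¬p3) ∨ ¬p3), u
5. ¬(◇(p2 → ¬p3) ∨ ◇¬p3), u
6. ¬◇(p2 → ¬p3), u
7. ¬◇¬p3, u
8. ¬(p2 → ¬p3), u
9. p2, u
10. p3, u
11. p3 ∨ p2, v
12. ¬(p2 → ¬p3), v
13. p2, v
14. p3, v
15. (p2 → ¬p3) ∨ ¬p3, w
16. ¬(p2 → ¬p3), w
17. p2, w
18. p3, w
19. p2 → ¬p3, w
20. ¬p3, w
Accessibility: uRu, uRv, uRw, vRu, vRv, wRu, wRw
Branch closes: p3 and ¬p3 both at w.
(One branch shown.) All branches close.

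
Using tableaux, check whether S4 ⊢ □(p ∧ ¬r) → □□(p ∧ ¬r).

Yes, valid

Tableau for the negation ¬(□(p ∧ ¬r) → □□(p ∧ ¬r)):
1. ¬(□(p ∧ ¬r) → □□(p ∧ ¬r)), 0
2. □(p ∧ ¬r), 0   [¬→-rule on 1]
3. ¬□□(p ∧ ¬r), 0   [¬→-rule on 1]
4. p ∧ ¬r, 0   [□-rule on 2 via 0R0]
5. p, 0   [∧-rule on 4]
6. ¬r, 0   [∧-rule on 4]
7. ¬□(p ∧ ¬r), 1   [¬□-rule on 3: fresh world 1, 0R1]
8. p ∧ ¬r, 1   [□-rule on 2 via 0R1]
9. p, 1   [∧-rule on 8]
10. ¬r, 1   [∧-rule on 8]
11. ¬(p ∧ ¬r), 2   [¬□-rule on 7: fresh world 2, 1R2]
12. p ∧ ¬r, 2   [□-rule on 2 via 0R2]
13. p, 2   [∧-rule on 12]
14. ¬r, 2   [∧-rule on 12]
15. r, 2   [¬∧-rule on 11 (branches; this branch)]
Accessibility: 0R0, 0R1, 0R2, 1R1, 1R2, 2R2
Branch closes: r and ¬r both at 2.
Every branch of the negation's tableau closes; the branch above is one of them.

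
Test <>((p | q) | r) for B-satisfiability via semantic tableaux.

1. <>((p | q) | r), 0
2. (p | q) | r, 1   [<>-rule on 1: fresh world 1, 0R1]
3. r, 1   [|-rule on 2 (branches; this branch)]
Accessibility: 0R0, 0R1, 1R0, 1R1

Satisfiable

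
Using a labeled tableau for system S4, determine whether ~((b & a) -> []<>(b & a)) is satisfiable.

1. ~((b & a) -> []<>(b & a)), w0
2. b & a, w0
3. ~[]<>(b & a), w0
4. b, w0
5. a, w0
6. ~<>(b & a), w1
7. ~(b & a), w1
8. ~a, w1
Accessibility: w0Rw0, w0Rw1, w1Rw1

Yes, satisfiable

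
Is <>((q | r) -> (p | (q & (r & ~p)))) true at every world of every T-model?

No, not valid

Tableau for the negation ~<>((q | r) -> (p | (q & (r & ~p)))):
1. ~<>((q | r) -> (p | (q & (r & ~p)))), w0
2. ~((q | r) -> (p | (q & (r & ~p)))), w0
3. q | r, w0
4. ~(p | (q & (r & ~p))), w0
5. ~p, w0
6. ~(q & (r & ~p)), w0
7. r, w0
8. ~q, w0
Accessibility: w0Rw0
The negation has an open branch (countermodel exists).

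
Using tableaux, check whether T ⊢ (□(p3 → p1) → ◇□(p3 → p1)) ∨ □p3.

Tableau for the negation ¬((□(p3 → p1) → ◇□(p3 → p1)) ∨ □p3):
1. ¬((□(p3 → p1) → ◇□(p3 → p1)) ∨ □p3), w0
2. ¬(□(p3 → p1) → ◇□(p3 → p1)), w0
3. ¬□p3, w0
4. □(p3 → p1), w0
5. ¬◇□(p3 → p1), w0
6. p3 → p1, w0
7. ¬□(p3 → p1), w0
8. p1, w0
9. ¬p3, w1
10. p3 → p1, w1
11. ¬□(p3 → p1), w1
12. p1, w1
13. ¬(p3 → p1), w2
14. p3, w2
15. ¬p1, w2
16. p3 → p1, w2
17. ¬□(p3 → p1), w2
18. p1, w2
Accessibility: w0Rw0, w0Rw1, w0Rw2, w1Rw1, w2Rw2
Branch closes: p1 and ¬p1 both at w2.
Every branch of the negation's tableau closes; the branch above is one of them.

Yes, valid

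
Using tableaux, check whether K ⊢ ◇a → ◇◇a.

Invalid (countermodel exists)

Tableau for the negation ¬(◇a → ◇◇a):
1. ¬(◇a → ◇◇a), w0
2. ◇a, w0
3. ¬◇◇a, w0
4. a, w1
5. ¬◇a, w1
Accessibility: w0Rw1
The negation has an open branch (countermodel exists).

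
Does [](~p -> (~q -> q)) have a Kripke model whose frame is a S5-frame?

1. [](~p -> (~q -> q)), 0
2. ~p -> (~q -> q), 0   [[]-rule on 1 via 0R0]
3. ~q -> q, 0   [->-rule on 2 (branches; this branch)]
4. q, 0   [->-rule on 3 (branches; this branch)]
Accessibility: 0R0

Satisfiable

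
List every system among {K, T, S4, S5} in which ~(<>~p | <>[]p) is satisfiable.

K

K-tableau for the formula:
1. ~(<>~p | <>[]p), 0
2. ~<>~p, 0   [~|-rule on 1]
3. ~<>[]p, 0   [~|-rule on 1]
Complete open branch: satisfiable in K.
T-tableau for the formula:
1. ~(<>~p | <>[]p), 0
2. ~<>~p, 0   [~|-rule on 1]
3. ~<>[]p, 0   [~|-rule on 1]
4. p, 0   [~<>-rule on 2 via 0R0]
5. ~[]p, 0   [~<>-rule on 3 via 0R0]
6. ~p, 1   [~[]-rule on 5: fresh world 1, 0R1]
7. p, 1   [~<>-rule on 2 via 0R1]
Accessibility: 0R0, 0R1, 1R1
Branch closes: p and ~p both at 1.
Every branch closes (one shown): unsatisfiable in T, hence also in S4, S5 (every S4/S5-frame is a T-frame).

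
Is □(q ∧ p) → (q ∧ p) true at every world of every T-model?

Tableau for the negation ¬(□(q ∧ p) → (q ∧ p)):
1. ¬(□(q ∧ p) → (q ∧ p)), 0
2. □(q ∧ p), 0
3. ¬(q ∧ p), 0
4. q ∧ p, 0
5. q, 0
6. p, 0
7. ¬p, 0
Accessibility: 0R0
Branch closes: p and ¬p both at 0.
Every branch of the negation's tableau closes; the branch above is one of them.

Valid in T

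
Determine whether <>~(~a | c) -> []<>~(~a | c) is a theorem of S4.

Not valid

Tableau for the negation ~(<>~(~a | c) -> []<>~(~a | c)):
1. ~(<>~(~a | c) -> []<>~(~a | c)), 0
2. <>~(~a | c), 0
3. ~[]<>~(~a | c), 0
4. ~(~a | c), 1
5. a, 1
6. ~c, 1
7. ~<>~(~a | c), 2
8. ~a | c, 2
9. c, 2
Accessibility: 0R0, 0R1, 0R2, 1R1, 2R2
The negation has an open branch (countermodel exists).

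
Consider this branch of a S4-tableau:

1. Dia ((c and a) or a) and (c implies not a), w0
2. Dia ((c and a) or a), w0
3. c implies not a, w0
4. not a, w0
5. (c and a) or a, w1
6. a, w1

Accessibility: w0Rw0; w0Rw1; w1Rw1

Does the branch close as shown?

Open

No atom appears with both signs at the same world.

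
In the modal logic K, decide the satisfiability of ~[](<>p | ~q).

Yes, satisfiable

1. ~[](<>p | ~q), w0
2. ~(<>p | ~q), w1
3. ~<>p, w1
4. q, w1
Accessibility: w0Rw1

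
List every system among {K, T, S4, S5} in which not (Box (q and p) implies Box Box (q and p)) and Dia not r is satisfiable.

K, T

T-tableau for the formula:
1. not (Box (q and p) implies Box Box (q and p)) and Dia not r, w0
2. not (Box (q and p) implies Box Box (q and p)), w0
3. Dia not r, w0
4. Box (q and p), w0
5. not Box Box (q and p), w0
6. q and p, w0
7. q, w0
8. p, w0
9. not r, w1
10. q and p, w1
11. q, w1
12. p, w1
13. not Box (q and p), w2
14. q and p, w2
15. q, w2
16. p, w2
17. not (q and p), w3
18. not p, w3
Accessibility: w0Rw0, w0Rw1, w0Rw2, w1Rw1, w2Rw2, w2Rw3, w3Rw3
Complete open branch: satisfiable in T, hence also in K (this T-model is also a K-model).
S4-tableau for the formula:
1. not (Box (q and p) implies Box Box (q and p)) and Dia not r, w0
2. not (Box (q and p) implies Box Box (q and p)), w0
3. Dia not r, w0
4. Box (q and p), w0
5. not Box Box (q and p), w0
6. q and p, w0
7. q, w0
8. p, w0
9. not r, w1
10. q and p, w1
11. q, w1
12. p, w1
13. not Box (q and p), w2
14. q and p, w2
15. q, w2
16. p, w2
17. not (q and p), w3
18. q and p, w3
19. q, w3
20. p, w3
21. not p, w3
Accessibility: w0Rw0, w0Rw1, w0Rw2, w0Rw3, w1Rw1, w2Rw2, w2Rw3, w3Rw3
Branch closes: p and not p both at w3.
Every branch closes (one shown): unsatisfiable in S4, hence also in S5 (every S5-frame is an S4-frame).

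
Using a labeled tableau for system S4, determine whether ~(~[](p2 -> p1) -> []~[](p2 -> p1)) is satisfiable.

Satisfiable

1. ~(~[](p2 -> p1) -> []~[](p2 -> p1)), w0
2. ~[](p2 -> p1), w0
3. ~[]~[](p2 -> p1), w0
4. ~(p2 -> p1), w1
5. p2, w1
6. ~p1, w1
7. [](p2 -> p1), w2
8. p2 -> p1, w2
9. p1, w2
Accessibility: w0Rw0, w0Rw1, w0Rw2, w1Rw1, w2Rw2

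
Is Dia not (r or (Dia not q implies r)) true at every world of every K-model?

No, not valid

Tableau for the negation not Dia not (r or (Dia not q implies r)):
1. not Dia not (r or (Dia not q implies r)), 0
The negation has an open branch (countermodel exists).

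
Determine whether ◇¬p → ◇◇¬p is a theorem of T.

Tableau for the negation ¬(◇¬p → ◇◇¬p):
1. ¬(◇¬p → ◇◇¬p), w0
2. ◇¬p, w0   [¬→-rule on 1]
3. ¬◇◇¬p, w0   [¬→-rule on 1]
4. ¬◇¬p, w0   [¬◇-rule on 3 via w0Rw0]
5. p, w0   [¬◇-rule on 4 via w0Rw0]
6. ¬p, w1   [◇-rule on 2: fresh world w1, w0Rw1]
7. ¬◇¬p, w1   [¬◇-rule on 3 via w0Rw1]
8. p, w1   [¬◇-rule on 4 via w0Rw1]
Accessibility: w0Rw0, w0Rw1, w1Rw1
Branch closes: p and ¬p both at w1.
All branches of the negation close; one closing branch shown above.

Valid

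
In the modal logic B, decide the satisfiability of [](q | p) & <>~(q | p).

1. [](q | p) & <>~(q | p), u
2. [](q | p), u
3. <>~(q | p), u
4. q | p, u
5. p, u
6. ~(q | p), v
7. ~q, v
8. ~p, v
9. q | p, v
10. p, v
Accessibility: uRu, uRv, vRu, vRv
Branch closes: p and ~p both at v.
Every branch closes; the branch above is one of them.

No, unsatisfiable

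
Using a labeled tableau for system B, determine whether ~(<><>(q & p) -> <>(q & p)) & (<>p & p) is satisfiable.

1. ~(<><>(q & p) -> <>(q & p)) & (<>p & p), 0
2. ~(<><>(q & p) -> <>(q & p)), 0
3. <>p & p, 0
4. <><>(q & p), 0
5. ~<>(q & p), 0
6. <>p, 0
7. p, 0
8. ~(q & p), 0
9. ~q, 0
10. <>(q & p), 1
11. ~(q & p), 1
12. ~p, 1
13. p, 2
14. ~(q & p), 2
15. ~q, 2
16. q & p, 3
17. q, 3
18. p, 3
Accessibility: 0R0, 0R1, 0R2, 1R0, 1R1, 1R3, 2R0, 2R2, 3R1, 3R3

Satisfiable (open branch found)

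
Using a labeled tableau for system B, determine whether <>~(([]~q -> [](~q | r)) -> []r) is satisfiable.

1. <>~(([]~q -> [](~q | r)) -> []r), 0
2. ~(([]~q -> [](~q | r)) -> []r), 1
3. []~q -> [](~q | r), 1
4. ~[]r, 1
5. [](~q | r), 1
6. ~q | r, 0
7. ~q | r, 1
8. r, 0
9. r, 1
10. ~r, 2
11. ~q | r, 2
12. ~q, 2
Accessibility: 0R0, 0R1, 1R0, 1R1, 1R2, 2R1, 2R2

Satisfiable (open branch found)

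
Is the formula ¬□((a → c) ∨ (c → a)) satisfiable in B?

Unsatisfiable (every branch closes)

1. ¬□((a → c) ∨ (c → a)), w0
2. ¬((a → c) ∨ (c → a)), w1
3. ¬(a → c), w1
4. ¬(c → a), w1
5. a, w1
6. ¬c, w1
7. c, w1
8. ¬a, w1
Accessibility: w0Rw0, w0Rw1, w1Rw0, w1Rw1
Branch closes: c and ¬c both at w1.
Every branch closes; the branch above is one of them.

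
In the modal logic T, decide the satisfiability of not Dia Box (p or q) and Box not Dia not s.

1. not Dia Box (p or q) and Box not Dia not s, 0
2. not Dia Box (p or q), 0
3. Box not Dia not s, 0
4. not Box (p or q), 0
5. not Dia not s, 0
6. s, 0
7. not (p or q), 1
8. not p, 1
9. not q, 1
10. not Box (p or q), 1
11. not Dia not s, 1
12. s, 1
13. not (p or q), 2
14. not p, 2
15. not q, 2
16. s, 2
Accessibility: 0R0, 0R1, 1R1, 1R2, 2R2

Yes, satisfiable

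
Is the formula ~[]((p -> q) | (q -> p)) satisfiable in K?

Unsatisfiable

1. ~[]((p -> q) | (q -> p)), 0
2. ~((p -> q) | (q -> p)), 1
3. ~(p -> q), 1
4. ~(q -> p), 1
5. p, 1
6. ~q, 1
7. q, 1
8. ~p, 1
Accessibility: 0R1
Branch closes: q and ~q both at 1.
(One branch shown.) All branches close.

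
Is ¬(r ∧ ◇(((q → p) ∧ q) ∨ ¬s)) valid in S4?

No, not valid

Tableau for the negation r ∧ ◇(((q → p) ∧ q) ∨ ¬s):
1. r ∧ ◇(((q → p) ∧ q) ∨ ¬s), w0
2. r, w0
3. ◇(((q → p) ∧ q) ∨ ¬s), w0
4. ((q → p) ∧ q) ∨ ¬s, w1
5. ¬s, w1
Accessibility: w0Rw0, w0Rw1, w1Rw1
The negation has an open branch (countermodel exists).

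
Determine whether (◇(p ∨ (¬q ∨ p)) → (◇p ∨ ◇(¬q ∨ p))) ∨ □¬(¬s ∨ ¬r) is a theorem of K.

Tableau for the negation ¬((◇(p ∨ (¬q ∨ p)) → (◇p ∨ ◇(¬q ∨ p))) ∨ □¬(¬s ∨ ¬r)):
1. ¬((◇(p ∨ (¬q ∨ p)) → (◇p ∨ ◇(¬q ∨ p))) ∨ □¬(¬s ∨ ¬r)), u
2. ¬(◇(p ∨ (¬q ∨ p)) → (◇p ∨ ◇(¬q ∨ p))), u
3. ¬□¬(¬s ∨ ¬r), u
4. ◇(p ∨ (¬q ∨ p)), u
5. ¬(◇p ∨ ◇(¬q ∨ p)), u
6. ¬◇p, u
7. ¬◇(¬q ∨ p), u
8. ¬s ∨ ¬r, v
9. ¬p, v
10. ¬(¬q ∨ p), v
11. q, v
12. ¬r, v
13. p ∨ (¬q ∨ p), w
14. ¬p, w
15. ¬(¬q ∨ p), w
16. q, w
17. ¬q ∨ p, w
18. p, w
Accessibility: uRv, uRw
Branch closes: p and ¬p both at w.
All branches of the negation close; one closing branch shown above.

Yes, valid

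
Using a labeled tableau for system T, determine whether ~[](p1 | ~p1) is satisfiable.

Unsatisfiable

1. ~[](p1 | ~p1), 0
2. ~(p1 | ~p1), 1
3. ~p1, 1
4. p1, 1
Accessibility: 0R0, 0R1, 1R1
Branch closes: p1 and ~p1 both at 1.
All branches of the tableau close; one closing branch shown above.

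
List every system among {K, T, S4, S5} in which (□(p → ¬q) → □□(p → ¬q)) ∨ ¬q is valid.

S4, S5

T-tableau for the negation ¬((□(p → ¬q) → □□(p → ¬q)) ∨ ¬q):
1. ¬((□(p → ¬q) → □□(p → ¬q)) ∨ ¬q), w0
2. ¬(□(p → ¬q) → □□(p → ¬q)), w0   [¬∨-rule on 1]
3. q, w0   [¬∨-rule on 1]
4. □(p → ¬q), w0   [¬→-rule on 2]
5. ¬□□(p → ¬q), w0   [¬→-rule on 2]
6. p → ¬q, w0   [□-rule on 4 via w0Rw0]
7. ¬p, w0   [→-rule on 6 (branches; this branch)]
8. ¬□(p → ¬q), w1   [¬□-rule on 5: fresh world w1, w0Rw1]
9. p → ¬q, w1   [□-rule on 4 via w0Rw1]
10. ¬q, w1   [→-rule on 9 (branches; this branch)]
11. ¬(p → ¬q), w2   [¬□-rule on 8: fresh world w2, w1Rw2]
12. p, w2   [¬→-rule on 11]
13. q, w2   [¬→-rule on 11]
Accessibility: w0Rw0, w0Rw1, w1Rw1, w1Rw2, w2Rw2
Complete open branch: countermodel on a T-frame, so not valid in T, nor in K (the same frame is also a K-frame).
S4-tableau for the negation ¬((□(p → ¬q) → □□(p → ¬q)) ∨ ¬q):
1. ¬((□(p → ¬q) → □□(p → ¬q)) ∨ ¬q), w0
2. ¬(□(p → ¬q) → □□(p → ¬q)), w0   [¬∨-rule on 1]
3. q, w0   [¬∨-rule on 1]
4. □(p → ¬q), w0   [¬→-rule on 2]
5. ¬□□(p → ¬q), w0   [¬→-rule on 2]
6. p → ¬q, w0   [□-rule on 4 via w0Rw0]
7. ¬p, w0   [→-rule on 6 (branches; this branch)]
8. ¬□(p → ¬q), w1   [¬□-rule on 5: fresh world w1, w0Rw1]
9. p → ¬q, w1   [□-rule on 4 via w0Rw1]
10. ¬q, w1   [→-rule on 9 (branches; this branch)]
11. ¬(p → ¬q), w2   [¬□-rule on 8: fresh world w2, w1Rw2]
12. p, w2   [¬→-rule on 11]
13. q, w2   [¬→-rule on 11]
14. p → ¬q, w2   [□-rule on 4 via w0Rw2]
15. ¬q, w2   [→-rule on 14 (branches; this branch)]
Accessibility: w0Rw0, w0Rw1, w0Rw2, w1Rw1, w1Rw2, w2Rw2
Branch closes: q and ¬q both at w2.
Every branch closes (one shown): valid in S4, hence also in S5 (every theorem of S4 is a theorem of S5).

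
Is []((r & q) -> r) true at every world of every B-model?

Tableau for the negation ~[]((r & q) -> r):
1. ~[]((r & q) -> r), u
2. ~((r & q) -> r), v
3. r & q, v
4. ~r, v
5. r, v
6. q, v
Accessibility: uRu, uRv, vRu, vRv
Branch closes: r and ~r both at v.
All branches of the negation close; one closing branch shown above.

Valid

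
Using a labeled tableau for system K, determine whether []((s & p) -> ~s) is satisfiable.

Yes, satisfiable

1. []((s & p) -> ~s), u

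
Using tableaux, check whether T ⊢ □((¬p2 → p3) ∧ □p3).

Not valid

Tableau for the negation ¬□((¬p2 → p3) ∧ □p3):
1. ¬□((¬p2 → p3) ∧ □p3), w0
2. ¬((¬p2 → p3) ∧ □p3), w1
3. ¬□p3, w1
4. ¬p3, w2
Accessibility: w0Rw0, w0Rw1, w1Rw1, w1Rw2, w2Rw2
The negation has an open branch (countermodel exists).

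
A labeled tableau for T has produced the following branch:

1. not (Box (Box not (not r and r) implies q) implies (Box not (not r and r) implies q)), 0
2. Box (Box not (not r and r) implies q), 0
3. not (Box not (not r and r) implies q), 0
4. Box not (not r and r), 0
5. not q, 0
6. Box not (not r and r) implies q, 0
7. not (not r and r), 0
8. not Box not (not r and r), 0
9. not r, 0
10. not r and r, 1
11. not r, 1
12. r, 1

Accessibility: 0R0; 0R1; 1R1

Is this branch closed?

Closed

Both r and not r appear at 1.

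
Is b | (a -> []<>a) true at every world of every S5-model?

Tableau for the negation ~(b | (a -> []<>a)):
1. ~(b | (a -> []<>a)), u
2. ~b, u
3. ~(a -> []<>a), u
4. a, u
5. ~[]<>a, u
6. ~<>a, v
7. ~a, u
Accessibility: uRu, uRv, vRu, vRv
Branch closes: a and ~a both at u.
Every branch of the negation's tableau closes; the branch above is one of them.

Yes, valid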